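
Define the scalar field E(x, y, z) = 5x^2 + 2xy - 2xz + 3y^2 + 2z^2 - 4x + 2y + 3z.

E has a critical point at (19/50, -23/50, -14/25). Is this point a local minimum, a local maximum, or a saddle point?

The Hessian is constant: H = [[10, 2, -2], [2, 6, 0], [-2, 0, 4]].
Leading principal minors: Δ₁ = 10, Δ₂ = 56, Δ₃ = 200.
All leading minors are positive, so H is positive definite: a local minimum.

local minimum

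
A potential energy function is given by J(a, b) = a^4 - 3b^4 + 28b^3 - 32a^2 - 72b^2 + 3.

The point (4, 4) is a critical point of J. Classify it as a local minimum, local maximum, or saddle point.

saddle point

The mixed partial ∂²J/∂a∂b is 0, so the Hessian at any point is diag(J_aa, J_bb) = diag(4(3a^2 - 16), 12(-3b^2 + 14b - 12)).
At (4, 4): H = diag(128, -48).
The eigenvalues have opposite signs, so H is indefinite: a saddle point.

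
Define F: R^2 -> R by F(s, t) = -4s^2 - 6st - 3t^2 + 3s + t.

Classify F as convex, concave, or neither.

F is quadratic, so its Hessian is the constant matrix H = [[-8, -6], [-6, -6]].
det(H) = 12, tr(H) = -14.
det(H) > 0 and tr(H) < 0, so H is negative definite everywhere: concave.

concave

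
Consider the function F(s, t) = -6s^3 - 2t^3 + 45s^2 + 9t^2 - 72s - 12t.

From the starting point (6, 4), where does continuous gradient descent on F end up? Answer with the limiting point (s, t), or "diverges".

diverges

F is separable, so gradient descent decouples: s follows -∂F/∂s, t follows -∂F/∂t.
∂F/∂s = -18(s - 4)(s - 1); at s=6 this is -180, so s increases.
∂F/∂t = -6(t - 2)(t - 1); at t=4 this is -36, so t increases.
The s-coordinate has no critical point in that direction and runs off to infinity.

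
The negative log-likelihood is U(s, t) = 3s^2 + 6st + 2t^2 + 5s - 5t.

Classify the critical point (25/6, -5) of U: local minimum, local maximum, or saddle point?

saddle point

The Hessian of U is constant: H = [[6, 6], [6, 4]].
det(H) = 6·4 − 6² = -12.
Since det(H) < 0, H is indefinite and the critical point is a saddle point.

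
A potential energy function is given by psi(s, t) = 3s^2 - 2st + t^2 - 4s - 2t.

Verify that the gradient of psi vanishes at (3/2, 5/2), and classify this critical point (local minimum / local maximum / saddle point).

∇psi = (6s - 2t - 4, -2s + 2t - 2); substituting (3/2, 5/2) gives ∇psi = (0, 0), so (3/2, 5/2) is indeed a critical point.
The Hessian of psi is constant: H = [[6, -2], [-2, 2]].
det(H) = 6·2 − (-2)² = 8.
det(H) > 0 and tr(H) = 8 > 0, so H is positive definite and the point is a local minimum.

local minimum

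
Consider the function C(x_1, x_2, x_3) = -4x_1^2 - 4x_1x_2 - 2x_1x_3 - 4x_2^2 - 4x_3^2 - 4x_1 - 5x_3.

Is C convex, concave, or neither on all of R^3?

concave

C is quadratic, so its Hessian is the constant matrix H = [[-8, -4, -2], [-4, -8, 0], [-2, 0, -8]].
Leading principal minors: -8, 48, -352.
Signs alternate −, +, − ⇒ H ≺ 0 ⇒ concave.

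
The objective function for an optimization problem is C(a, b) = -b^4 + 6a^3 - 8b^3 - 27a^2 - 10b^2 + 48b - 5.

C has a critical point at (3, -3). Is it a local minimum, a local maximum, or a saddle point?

local minimum

The mixed partial ∂²C/∂a∂b is 0, so the Hessian at any point is diag(C_aa, C_bb) = diag(18(2a - 3), -4(3b^2 + 12b + 5)).
At (3, -3): H = diag(54, 16).
Both eigenvalues are positive, so H is positive definite: a local minimum.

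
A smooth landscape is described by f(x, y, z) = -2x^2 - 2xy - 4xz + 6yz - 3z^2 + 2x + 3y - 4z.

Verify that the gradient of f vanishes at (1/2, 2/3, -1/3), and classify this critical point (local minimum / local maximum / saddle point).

∇f = (-4x - 2y - 4z + 2, -2x + 6z + 3, -4x + 6y - 6z - 4); substituting (1/2, 2/3, -1/3) gives ∇f = (0, 0, 0), so (1/2, 2/3, -1/3) is indeed a critical point.
The Hessian is constant: H = [[-4, -2, -4], [-2, 0, 6], [-4, 6, -6]].
Leading principal minors: Δ₁ = -4, Δ₂ = -4, Δ₃ = 264.
The minors fit neither the all-positive nor the alternating-sign pattern, so H is indefinite: a saddle point.

saddle point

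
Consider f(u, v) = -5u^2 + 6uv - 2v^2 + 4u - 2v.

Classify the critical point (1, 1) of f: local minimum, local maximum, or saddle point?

The Hessian of f is constant: H = [[-10, 6], [6, -4]].
det(H) = (-10)·(-4) − 6² = 4.
det(H) > 0 and tr(H) = -14 < 0, so H is negative definite and the point is a local maximum.

local maximum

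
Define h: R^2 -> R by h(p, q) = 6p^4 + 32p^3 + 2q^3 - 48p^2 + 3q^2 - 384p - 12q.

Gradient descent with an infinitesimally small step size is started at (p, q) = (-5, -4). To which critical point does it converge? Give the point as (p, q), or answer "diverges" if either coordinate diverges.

diverges

h is separable, so gradient descent decouples: p follows -∂h/∂p, q follows -∂h/∂q.
∂h/∂p = 24(p - 2)(p + 2)(p + 4); at p=-5 this is -504, so p increases.
∂h/∂q = 6(q - 1)(q + 2); at q=-4 this is 60, so q decreases.
The q-coordinate has no critical point in that direction and runs off to infinity.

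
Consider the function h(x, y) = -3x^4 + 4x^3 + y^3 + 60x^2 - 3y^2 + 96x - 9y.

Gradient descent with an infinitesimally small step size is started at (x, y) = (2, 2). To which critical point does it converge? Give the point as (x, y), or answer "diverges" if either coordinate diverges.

h is separable, so gradient descent decouples: x follows -∂h/∂x, y follows -∂h/∂y.
∂h/∂x = -12(x - 4)(x + 1)(x + 2); at x=2 this is 288, so x decreases.
∂h/∂y = 3(y - 3)(y + 1); at y=2 this is -9, so y increases.
x converges to its nearest critical value -1 (a local min of the x-part); y converges to 3. The iterate converges to (-1, 3).

(-1, 3)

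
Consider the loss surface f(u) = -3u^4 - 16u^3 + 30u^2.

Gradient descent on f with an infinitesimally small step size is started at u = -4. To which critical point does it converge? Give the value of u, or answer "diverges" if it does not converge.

f'(u) = -12u(u - 1)(u + 5), so f'(-4) = -240.
Gradient descent moves in the -f' direction, i.e. u is increasing.
The nearest critical point in that direction is u = 0, where f'' = 60 > 0 (a local minimum). The iterate converges there.

0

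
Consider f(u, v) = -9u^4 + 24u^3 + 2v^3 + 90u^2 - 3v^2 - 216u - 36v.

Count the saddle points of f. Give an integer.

3

f separates as a function of u plus a function of v, so ∇f=0 decouples.
∂f/∂u = -36(u - 3)(u - 1)(u + 2) = 0 at u ∈ {-2, 1, 3}; ∂f/∂v = 6(v - 3)(v + 2) = 0 at v ∈ {-2, 3}.
The Hessian is diagonal: diag(f_uu, f_vv). Second derivatives: f_uu(-2)=-540, f_uu(1)=216, f_uu(3)=-360; f_vv(-2)=-30, f_vv(3)=30.
Saddle points occur where the two diagonal entries have opposite signs: (-2, 3), (1, -2), (3, 3). Count: 3.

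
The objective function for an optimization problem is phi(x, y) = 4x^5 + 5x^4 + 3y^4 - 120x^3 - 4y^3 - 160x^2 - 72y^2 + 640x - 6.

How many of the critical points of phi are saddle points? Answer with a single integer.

6

phi separates as a function of x plus a function of y, so ∇phi=0 decouples.
∂phi/∂x = 20(x - 4)(x - 1)(x + 2)(x + 4) = 0 at x ∈ {-4, -2, 1, 4}; ∂phi/∂y = 12y(y - 4)(y + 3) = 0 at y ∈ {-3, 0, 4}.
The Hessian is diagonal: diag(phi_xx, phi_yy). Second derivatives: phi_xx(-4)=-1600, phi_xx(-2)=720, phi_xx(1)=-900, phi_xx(4)=2880; phi_yy(-3)=252, phi_yy(0)=-144, phi_yy(4)=336.
Saddle points occur where the two diagonal entries have opposite signs: (-4, -3), (-4, 4), (-2, 0), (1, -3), (1, 4), (4, 0). Count: 6.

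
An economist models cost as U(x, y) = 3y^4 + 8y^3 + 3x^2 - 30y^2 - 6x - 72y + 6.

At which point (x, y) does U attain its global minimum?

U(x,y) separates as P(x) + Q(y) + 6, so its minimum is min P + min Q + 6.
P'(x) = 6x - 6 vanishes at x ∈ {1}; Q'(y) = 12(y - 2)(y + 1)(y + 3) vanishes at y ∈ {-3, -1, 2}.
Local minima of P (where P''>0): P(1)=-3. Local minima of Q: Q(-3)=-27, Q(2)=-152.
So the global minimum of U is P(1) + Q(2) + 6 = -3 − 152 + 6 = -149, attained at (1, 2).

(1, 2)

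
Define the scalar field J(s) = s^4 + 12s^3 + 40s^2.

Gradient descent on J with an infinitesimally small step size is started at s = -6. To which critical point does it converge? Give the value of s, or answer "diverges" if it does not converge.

-5

J'(s) = 4s(s + 4)(s + 5), so J'(-6) = -48.
Gradient descent moves in the -J' direction, i.e. s is increasing.
The nearest critical point in that direction is s = -5, where J'' = 20 > 0 (a local minimum). The iterate converges there.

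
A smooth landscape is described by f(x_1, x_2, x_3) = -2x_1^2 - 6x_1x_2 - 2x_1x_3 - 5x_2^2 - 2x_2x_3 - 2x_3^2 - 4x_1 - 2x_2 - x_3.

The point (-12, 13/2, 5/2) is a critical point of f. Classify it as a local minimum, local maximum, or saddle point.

local maximum

The Hessian is constant: H = [[-4, -6, -2], [-6, -10, -2], [-2, -2, -4]].
Leading principal minors: Δ₁ = -4, Δ₂ = 4, Δ₃ = -8.
The minors alternate sign starting negative (−, +, −), so H is negative definite: a local maximum.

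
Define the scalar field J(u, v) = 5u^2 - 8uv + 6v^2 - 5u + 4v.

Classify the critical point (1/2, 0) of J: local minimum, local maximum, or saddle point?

The Hessian of J is constant: H = [[10, -8], [-8, 12]].
det(H) = 10·12 − (-8)² = 56.
det(H) > 0 and tr(H) = 22 > 0, so H is positive definite and the point is a local minimum.

local minimum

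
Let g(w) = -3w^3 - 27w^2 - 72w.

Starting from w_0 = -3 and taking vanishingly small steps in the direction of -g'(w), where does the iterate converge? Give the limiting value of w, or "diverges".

-4

g'(w) = -9(w + 2)(w + 4), so g'(-3) = 9.
Gradient descent moves in the -g' direction, i.e. w is decreasing.
The nearest critical point in that direction is w = -4, where g'' = 18 > 0 (a local minimum). The iterate converges there.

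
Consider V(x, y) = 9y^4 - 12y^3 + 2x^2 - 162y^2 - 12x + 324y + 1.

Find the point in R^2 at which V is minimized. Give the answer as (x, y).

V(x,y) separates as P(x) + Q(y) + 1, so its minimum is min P + min Q + 1.
P'(x) = 4x - 12 vanishes at x ∈ {3}; Q'(y) = 36(y - 3)(y - 1)(y + 3) vanishes at y ∈ {-3, 1, 3}.
Local minima of P (where P''>0): P(3)=-18. Local minima of Q: Q(-3)=-1377, Q(3)=-81.
So the global minimum of V is P(3) + Q(-3) + 1 = -18 − 1377 + 1 = -1394, attained at (3, -3).

(3, -3)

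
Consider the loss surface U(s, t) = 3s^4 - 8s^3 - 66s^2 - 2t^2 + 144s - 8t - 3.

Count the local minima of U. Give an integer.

U separates as a function of s plus a function of t, so ∇U=0 decouples.
∂U/∂s = 12(s - 4)(s - 1)(s + 3) = 0 at s ∈ {-3, 1, 4}; ∂U/∂t = -4(t + 2) = 0 at t ∈ {-2}.
The Hessian is diagonal: diag(U_ss, U_tt). Second derivatives: U_ss(-3)=336, U_ss(1)=-144, U_ss(4)=252; U_tt(-2)=-4.
Local minima occur where both diagonal entries positive: none. Count: 0.

0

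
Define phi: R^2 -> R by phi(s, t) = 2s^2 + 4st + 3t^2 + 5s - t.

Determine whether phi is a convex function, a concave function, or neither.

convex

phi is quadratic, so its Hessian is the constant matrix H = [[4, 4], [4, 6]].
det(H) = 8, tr(H) = 10.
det(H) > 0 and tr(H) > 0, so H is positive definite everywhere: convex.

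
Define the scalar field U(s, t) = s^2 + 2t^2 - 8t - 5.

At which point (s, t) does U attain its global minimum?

(0, 2)

U(s,t) separates as P(s) + Q(t) − 5, so its minimum is min P + min Q − 5.
P'(s) = 2s vanishes at s ∈ {0}; Q'(t) = 4(t - 2) vanishes at t ∈ {2}.
Local minima of P (where P''>0): P(0)=0. Local minima of Q: Q(2)=-8.
So the global minimum of U is P(0) + Q(2) − 5 = 0 − 8 − 5 = -13, attained at (0, 2).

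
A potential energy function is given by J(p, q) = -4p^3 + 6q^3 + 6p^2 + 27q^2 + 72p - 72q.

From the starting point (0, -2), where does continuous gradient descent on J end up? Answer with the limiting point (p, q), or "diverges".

(-2, 1)

J is separable, so gradient descent decouples: p follows -∂J/∂p, q follows -∂J/∂q.
∂J/∂p = -12(p - 3)(p + 2); at p=0 this is 72, so p decreases.
∂J/∂q = 18(q - 1)(q + 4); at q=-2 this is -108, so q increases.
p converges to its nearest critical value -2 (a local min of the p-part); q converges to 1. The iterate converges to (-2, 1).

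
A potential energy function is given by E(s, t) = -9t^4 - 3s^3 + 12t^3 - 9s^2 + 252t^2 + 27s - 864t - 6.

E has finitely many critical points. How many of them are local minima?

E separates as a function of s plus a function of t, so ∇E=0 decouples.
∂E/∂s = -9(s - 1)(s + 3) = 0 at s ∈ {-3, 1}; ∂E/∂t = -36(t - 3)(t - 2)(t + 4) = 0 at t ∈ {-4, 2, 3}.
The Hessian is diagonal: diag(E_ss, E_tt). Second derivatives: E_ss(-3)=36, E_ss(1)=-36; E_tt(-4)=-1512, E_tt(2)=216, E_tt(3)=-252.
Local minima occur where both diagonal entries positive: (-3, 2). Count: 1.

1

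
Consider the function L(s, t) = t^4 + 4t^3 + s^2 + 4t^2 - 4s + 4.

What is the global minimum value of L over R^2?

0

L(s,t) separates as P(s) + Q(t) + 4, so its minimum is min P + min Q + 4.
P'(s) = 2s - 4 vanishes at s ∈ {2}; Q'(t) = 4t(t + 1)(t + 2) vanishes at t ∈ {-2, -1, 0}.
Local minima of P (where P''>0): P(2)=-4. Local minima of Q: Q(-2)=0, Q(0)=0.
So the global minimum of L is P(2) + Q(-2) + 4 = -4 + 0 + 4 = 0, attained at (2, -2).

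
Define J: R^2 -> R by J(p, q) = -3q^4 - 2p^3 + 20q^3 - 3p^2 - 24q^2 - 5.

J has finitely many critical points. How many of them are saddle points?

J separates as a function of p plus a function of q, so ∇J=0 decouples.
∂J/∂p = -6p(p + 1) = 0 at p ∈ {-1, 0}; ∂J/∂q = -12q(q - 4)(q - 1) = 0 at q ∈ {0, 1, 4}.
The Hessian is diagonal: diag(J_pp, J_qq). Second derivatives: J_pp(-1)=6, J_pp(0)=-6; J_qq(0)=-48, J_qq(1)=36, J_qq(4)=-144.
Saddle points occur where the two diagonal entries have opposite signs: (-1, 0), (-1, 4), (0, 1). Count: 3.

3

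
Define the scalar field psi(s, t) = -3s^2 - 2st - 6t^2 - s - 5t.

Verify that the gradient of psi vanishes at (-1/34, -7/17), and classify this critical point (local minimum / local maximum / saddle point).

local maximum

∇psi = (-6s - 2t - 1, -2s - 12t - 5); substituting (-1/34, -7/17) gives ∇psi = (0, 0), so (-1/34, -7/17) is indeed a critical point.
The Hessian of psi is constant: H = [[-6, -2], [-2, -12]].
det(H) = (-6)·(-12) − (-2)² = 68.
det(H) > 0 and tr(H) = -18 < 0, so H is negative definite and the point is a local maximum.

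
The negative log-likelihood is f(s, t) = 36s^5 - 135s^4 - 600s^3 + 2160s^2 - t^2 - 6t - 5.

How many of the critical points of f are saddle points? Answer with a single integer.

f separates as a function of s plus a function of t, so ∇f=0 decouples.
∂f/∂s = 180s(s - 4)(s - 2)(s + 3) = 0 at s ∈ {-3, 0, 2, 4}; ∂f/∂t = -2(t + 3) = 0 at t ∈ {-3}.
The Hessian is diagonal: diag(f_ss, f_tt). Second derivatives: f_ss(-3)=-18900, f_ss(0)=4320, f_ss(2)=-3600, f_ss(4)=10080; f_tt(-3)=-2.
Saddle points occur where the two diagonal entries have opposite signs: (0, -3), (4, -3). Count: 2.

2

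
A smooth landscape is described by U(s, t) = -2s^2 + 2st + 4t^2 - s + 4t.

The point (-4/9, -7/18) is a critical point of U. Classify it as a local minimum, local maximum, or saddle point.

saddle point

The Hessian of U is constant: H = [[-4, 2], [2, 8]].
det(H) = (-4)·8 − 2² = -36.
Since det(H) < 0, H is indefinite and the critical point is a saddle point.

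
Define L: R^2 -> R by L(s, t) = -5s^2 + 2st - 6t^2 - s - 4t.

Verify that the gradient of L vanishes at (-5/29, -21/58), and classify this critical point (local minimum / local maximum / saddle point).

local maximum

∇L = (-10s + 2t - 1, 2s - 12t - 4); substituting (-5/29, -21/58) gives ∇L = (0, 0), so (-5/29, -21/58) is indeed a critical point.
The Hessian of L is constant: H = [[-10, 2], [2, -12]].
det(H) = (-10)·(-12) − 2² = 116.
det(H) > 0 and tr(H) = -22 < 0, so H is negative definite and the point is a local maximum.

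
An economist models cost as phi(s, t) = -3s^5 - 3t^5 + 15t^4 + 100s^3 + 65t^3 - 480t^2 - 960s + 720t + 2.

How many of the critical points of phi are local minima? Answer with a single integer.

phi separates as a function of s plus a function of t, so ∇phi=0 decouples.
∂phi/∂s = -15(s - 4)(s - 2)(s + 2)(s + 4) = 0 at s ∈ {-4, -2, 2, 4}; ∂phi/∂t = -15(t - 4)(t - 3)(t - 1)(t + 4) = 0 at t ∈ {-4, 1, 3, 4}.
The Hessian is diagonal: diag(phi_ss, phi_tt). Second derivatives: phi_ss(-4)=1440, phi_ss(-2)=-720, phi_ss(2)=720, phi_ss(4)=-1440; phi_tt(-4)=4200, phi_tt(1)=-450, phi_tt(3)=210, phi_tt(4)=-360.
Local minima occur where both diagonal entries positive: (-4, -4), (-4, 3), (2, -4), (2, 3). Count: 4.

4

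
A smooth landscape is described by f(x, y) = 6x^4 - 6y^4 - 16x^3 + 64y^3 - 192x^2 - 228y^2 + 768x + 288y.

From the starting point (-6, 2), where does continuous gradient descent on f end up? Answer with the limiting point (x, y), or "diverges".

(-4, 3)

f is separable, so gradient descent decouples: x follows -∂f/∂x, y follows -∂f/∂y.
∂f/∂x = 24(x - 4)(x - 2)(x + 4); at x=-6 this is -3840, so x increases.
∂f/∂y = -24(y - 4)(y - 3)(y - 1); at y=2 this is -48, so y increases.
x converges to its nearest critical value -4 (a local min of the x-part); y converges to 3. The iterate converges to (-4, 3).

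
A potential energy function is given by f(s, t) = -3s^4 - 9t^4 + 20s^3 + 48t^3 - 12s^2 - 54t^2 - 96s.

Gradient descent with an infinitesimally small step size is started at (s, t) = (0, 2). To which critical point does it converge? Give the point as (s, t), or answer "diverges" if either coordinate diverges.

(2, 1)

f is separable, so gradient descent decouples: s follows -∂f/∂s, t follows -∂f/∂t.
∂f/∂s = -12(s - 4)(s - 2)(s + 1); at s=0 this is -96, so s increases.
∂f/∂t = -36t(t - 3)(t - 1); at t=2 this is 72, so t decreases.
s converges to its nearest critical value 2 (a local min of the s-part); t converges to 1. The iterate converges to (2, 1).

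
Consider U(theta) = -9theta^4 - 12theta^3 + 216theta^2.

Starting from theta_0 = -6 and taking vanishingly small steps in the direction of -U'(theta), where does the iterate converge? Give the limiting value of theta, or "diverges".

U'(theta) = -36theta(theta - 3)(theta + 4), so U'(-6) = 3888.
Gradient descent moves in the -U' direction, i.e. theta is decreasing.
There is no critical point below theta=-6, and U' keeps the same sign, so the iterate runs off to −∞.

diverges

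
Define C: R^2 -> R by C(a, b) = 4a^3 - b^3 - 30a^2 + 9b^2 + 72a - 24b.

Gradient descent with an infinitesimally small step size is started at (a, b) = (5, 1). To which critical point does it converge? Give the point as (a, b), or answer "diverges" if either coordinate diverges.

(3, 2)

C is separable, so gradient descent decouples: a follows -∂C/∂a, b follows -∂C/∂b.
∂C/∂a = 12(a - 3)(a - 2); at a=5 this is 72, so a decreases.
∂C/∂b = -3(b - 4)(b - 2); at b=1 this is -9, so b increases.
a converges to its nearest critical value 3 (a local min of the a-part); b converges to 2. The iterate converges to (3, 2).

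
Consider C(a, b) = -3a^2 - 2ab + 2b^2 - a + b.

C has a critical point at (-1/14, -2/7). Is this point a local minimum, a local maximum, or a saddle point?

saddle point

The Hessian of C is constant: H = [[-6, -2], [-2, 4]].
det(H) = (-6)·4 − (-2)² = -28.
Since det(H) < 0, H is indefinite and the critical point is a saddle point.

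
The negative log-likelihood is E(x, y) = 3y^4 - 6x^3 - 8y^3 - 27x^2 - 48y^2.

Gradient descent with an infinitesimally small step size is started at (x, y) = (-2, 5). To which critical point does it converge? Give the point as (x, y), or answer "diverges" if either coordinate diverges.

E is separable, so gradient descent decouples: x follows -∂E/∂x, y follows -∂E/∂y.
∂E/∂x = -18x(x + 3); at x=-2 this is 36, so x decreases.
∂E/∂y = 12y(y - 4)(y + 2); at y=5 this is 420, so y decreases.
x converges to its nearest critical value -3 (a local min of the x-part); y converges to 4. The iterate converges to (-3, 4).

(-3, 4)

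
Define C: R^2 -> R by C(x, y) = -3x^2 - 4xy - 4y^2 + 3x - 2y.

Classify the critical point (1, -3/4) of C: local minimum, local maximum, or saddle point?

The Hessian of C is constant: H = [[-6, -4], [-4, -8]].
det(H) = (-6)·(-8) − (-4)² = 32.
det(H) > 0 and tr(H) = -14 < 0, so H is negative definite and the point is a local maximum.

local maximum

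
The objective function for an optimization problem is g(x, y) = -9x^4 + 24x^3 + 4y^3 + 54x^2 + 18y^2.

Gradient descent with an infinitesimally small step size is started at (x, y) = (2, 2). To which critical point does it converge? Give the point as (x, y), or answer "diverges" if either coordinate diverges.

(0, 0)

g is separable, so gradient descent decouples: x follows -∂g/∂x, y follows -∂g/∂y.
∂g/∂x = -36x(x - 3)(x + 1); at x=2 this is 216, so x decreases.
∂g/∂y = 12y(y + 3); at y=2 this is 120, so y decreases.
x converges to its nearest critical value 0 (a local min of the x-part); y converges to 0. The iterate converges to (0, 0).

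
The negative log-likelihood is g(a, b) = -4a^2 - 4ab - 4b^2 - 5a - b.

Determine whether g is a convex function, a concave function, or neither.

g is quadratic, so its Hessian is the constant matrix H = [[-8, -4], [-4, -8]].
det(H) = 48, tr(H) = -16.
det(H) > 0 and tr(H) < 0, so H is negative definite everywhere: concave.

concave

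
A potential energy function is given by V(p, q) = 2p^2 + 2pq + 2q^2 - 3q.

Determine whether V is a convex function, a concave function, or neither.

V is quadratic, so its Hessian is the constant matrix H = [[4, 2], [2, 4]].
det(H) = 12, tr(H) = 8.
det(H) > 0 and tr(H) > 0, so H is positive definite everywhere: convex.

convex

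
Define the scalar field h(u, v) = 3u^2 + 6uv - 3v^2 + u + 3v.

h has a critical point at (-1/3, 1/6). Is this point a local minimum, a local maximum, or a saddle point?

The Hessian of h is constant: H = [[6, 6], [6, -6]].
det(H) = 6·(-6) − 6² = -72.
Since det(H) < 0, H is indefinite and the critical point is a saddle point.

saddle point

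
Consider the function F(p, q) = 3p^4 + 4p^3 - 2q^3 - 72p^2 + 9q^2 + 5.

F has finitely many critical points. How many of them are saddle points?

F separates as a function of p plus a function of q, so ∇F=0 decouples.
∂F/∂p = 12p(p - 3)(p + 4) = 0 at p ∈ {-4, 0, 3}; ∂F/∂q = -6q(q - 3) = 0 at q ∈ {0, 3}.
The Hessian is diagonal: diag(F_pp, F_qq). Second derivatives: F_pp(-4)=336, F_pp(0)=-144, F_pp(3)=252; F_qq(0)=18, F_qq(3)=-18.
Saddle points occur where the two diagonal entries have opposite signs: (-4, 3), (0, 0), (3, 3). Count: 3.

3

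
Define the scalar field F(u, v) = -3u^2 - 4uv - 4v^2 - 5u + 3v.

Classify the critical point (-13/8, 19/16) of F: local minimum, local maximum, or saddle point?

The Hessian of F is constant: H = [[-6, -4], [-4, -8]].
det(H) = (-6)·(-8) − (-4)² = 32.
det(H) > 0 and tr(H) = -14 < 0, so H is negative definite and the point is a local maximum.

local maximum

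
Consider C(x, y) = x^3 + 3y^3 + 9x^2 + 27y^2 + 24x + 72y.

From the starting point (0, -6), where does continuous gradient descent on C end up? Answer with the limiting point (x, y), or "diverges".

C is separable, so gradient descent decouples: x follows -∂C/∂x, y follows -∂C/∂y.
∂C/∂x = 3(x + 2)(x + 4); at x=0 this is 24, so x decreases.
∂C/∂y = 9(y + 2)(y + 4); at y=-6 this is 72, so y decreases.
The y-coordinate has no critical point in that direction and runs off to infinity.

diverges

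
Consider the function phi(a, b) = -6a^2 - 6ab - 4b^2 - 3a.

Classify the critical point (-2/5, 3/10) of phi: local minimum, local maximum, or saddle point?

local maximum

The Hessian of phi is constant: H = [[-12, -6], [-6, -8]].
det(H) = (-12)·(-8) − (-6)² = 60.
det(H) > 0 and tr(H) = -20 < 0, so H is negative definite and the point is a local maximum.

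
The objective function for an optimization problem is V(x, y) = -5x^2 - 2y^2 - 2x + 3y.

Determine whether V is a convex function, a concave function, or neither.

V is quadratic, so its Hessian is the constant matrix H = [[-10, 0], [0, -4]].
det(H) = 40, tr(H) = -14.
det(H) > 0 and tr(H) < 0, so H is negative definite everywhere: concave.

concave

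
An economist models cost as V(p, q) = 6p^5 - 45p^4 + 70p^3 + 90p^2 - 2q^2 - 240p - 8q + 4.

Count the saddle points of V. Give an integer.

V separates as a function of p plus a function of q, so ∇V=0 decouples.
∂V/∂p = 30(p - 4)(p - 2)(p - 1)(p + 1) = 0 at p ∈ {-1, 1, 2, 4}; ∂V/∂q = -4(q + 2) = 0 at q ∈ {-2}.
The Hessian is diagonal: diag(V_pp, V_qq). Second derivatives: V_pp(-1)=-900, V_pp(1)=180, V_pp(2)=-180, V_pp(4)=900; V_qq(-2)=-4.
Saddle points occur where the two diagonal entries have opposite signs: (1, -2), (4, -2). Count: 2.

2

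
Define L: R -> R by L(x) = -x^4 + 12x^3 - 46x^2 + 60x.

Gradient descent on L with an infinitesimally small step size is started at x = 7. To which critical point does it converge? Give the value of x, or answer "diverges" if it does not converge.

L'(x) = -4(x - 5)(x - 3)(x - 1), so L'(7) = -192.
Gradient descent moves in the -L' direction, i.e. x is increasing.
There is no critical point above x=7, and L' keeps the same sign, so the iterate runs off to +∞.

diverges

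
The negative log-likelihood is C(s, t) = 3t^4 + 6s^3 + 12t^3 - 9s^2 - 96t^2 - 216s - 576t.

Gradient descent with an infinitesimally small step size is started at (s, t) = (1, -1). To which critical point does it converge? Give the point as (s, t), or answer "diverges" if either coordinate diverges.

C is separable, so gradient descent decouples: s follows -∂C/∂s, t follows -∂C/∂t.
∂C/∂s = 18(s - 4)(s + 3); at s=1 this is -216, so s increases.
∂C/∂t = 12(t - 4)(t + 3)(t + 4); at t=-1 this is -360, so t increases.
s converges to its nearest critical value 4 (a local min of the s-part); t converges to 4. The iterate converges to (4, 4).

(4, 4)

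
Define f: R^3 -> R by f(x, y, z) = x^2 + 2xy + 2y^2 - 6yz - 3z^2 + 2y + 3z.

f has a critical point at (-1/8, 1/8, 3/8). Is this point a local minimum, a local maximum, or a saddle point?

saddle point

The Hessian is constant: H = [[2, 2, 0], [2, 4, -6], [0, -6, -6]].
Leading principal minors: Δ₁ = 2, Δ₂ = 4, Δ₃ = -96.
The minors fit neither the all-positive nor the alternating-sign pattern, so H is indefinite: a saddle point.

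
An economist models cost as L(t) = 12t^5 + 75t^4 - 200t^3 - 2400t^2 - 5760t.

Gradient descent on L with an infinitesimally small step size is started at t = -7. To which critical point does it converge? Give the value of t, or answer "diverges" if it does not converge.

L'(t) = 60(t - 4)(t + 2)(t + 3)(t + 4), so L'(-7) = 39600.
Gradient descent moves in the -L' direction, i.e. t is decreasing.
There is no critical point below t=-7, and L' keeps the same sign, so the iterate runs off to −∞.

diverges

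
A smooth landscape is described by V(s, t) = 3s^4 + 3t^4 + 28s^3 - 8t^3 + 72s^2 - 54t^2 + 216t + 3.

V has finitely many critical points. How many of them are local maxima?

1

V separates as a function of s plus a function of t, so ∇V=0 decouples.
∂V/∂s = 12s(s + 3)(s + 4) = 0 at s ∈ {-4, -3, 0}; ∂V/∂t = 12(t - 3)(t - 2)(t + 3) = 0 at t ∈ {-3, 2, 3}.
The Hessian is diagonal: diag(V_ss, V_tt). Second derivatives: V_ss(-4)=48, V_ss(-3)=-36, V_ss(0)=144; V_tt(-3)=360, V_tt(2)=-60, V_tt(3)=72.
Local maxima occur where both diagonal entries negative: (-3, 2). Count: 1.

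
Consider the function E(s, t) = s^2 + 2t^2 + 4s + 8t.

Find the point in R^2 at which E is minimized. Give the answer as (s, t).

(-2, -2)

E(s,t) separates as P(s) + Q(t), so its minimum is min P + min Q.
P'(s) = 2s + 4 vanishes at s ∈ {-2}; Q'(t) = 4(t + 2) vanishes at t ∈ {-2}.
Local minima of P (where P''>0): P(-2)=-4. Local minima of Q: Q(-2)=-8.
So the global minimum of E is P(-2) + Q(-2) = -4 − 8 = -12, attained at (-2, -2).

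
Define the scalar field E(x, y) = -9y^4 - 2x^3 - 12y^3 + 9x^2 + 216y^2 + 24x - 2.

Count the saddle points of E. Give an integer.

3

E separates as a function of x plus a function of y, so ∇E=0 decouples.
∂E/∂x = -6(x - 4)(x + 1) = 0 at x ∈ {-1, 4}; ∂E/∂y = -36y(y - 3)(y + 4) = 0 at y ∈ {-4, 0, 3}.
The Hessian is diagonal: diag(E_xx, E_yy). Second derivatives: E_xx(-1)=30, E_xx(4)=-30; E_yy(-4)=-1008, E_yy(0)=432, E_yy(3)=-756.
Saddle points occur where the two diagonal entries have opposite signs: (-1, -4), (-1, 3), (4, 0). Count: 3.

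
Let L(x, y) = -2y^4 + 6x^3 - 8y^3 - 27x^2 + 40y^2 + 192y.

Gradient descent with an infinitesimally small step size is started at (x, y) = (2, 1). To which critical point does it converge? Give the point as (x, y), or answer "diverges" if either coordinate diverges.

L is separable, so gradient descent decouples: x follows -∂L/∂x, y follows -∂L/∂y.
∂L/∂x = 18x(x - 3); at x=2 this is -36, so x increases.
∂L/∂y = -8(y - 3)(y + 2)(y + 4); at y=1 this is 240, so y decreases.
x converges to its nearest critical value 3 (a local min of the x-part); y converges to -2. The iterate converges to (3, -2).

(3, -2)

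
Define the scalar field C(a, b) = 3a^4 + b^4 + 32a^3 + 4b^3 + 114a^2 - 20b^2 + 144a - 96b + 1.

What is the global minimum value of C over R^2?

-337

C(a,b) separates as P(a) + Q(b) + 1, so its minimum is min P + min Q + 1.
P'(a) = 12(a + 1)(a + 3)(a + 4) vanishes at a ∈ {-4, -3, -1}; Q'(b) = 4(b - 3)(b + 2)(b + 4) vanishes at b ∈ {-4, -2, 3}.
Local minima of P (where P''>0): P(-4)=-32, P(-1)=-59. Local minima of Q: Q(-4)=64, Q(3)=-279.
So the global minimum of C is P(-1) + Q(3) + 1 = -59 − 279 + 1 = -337, attained at (-1, 3).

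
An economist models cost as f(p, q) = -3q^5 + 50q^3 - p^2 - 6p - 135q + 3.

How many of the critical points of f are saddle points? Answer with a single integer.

f separates as a function of p plus a function of q, so ∇f=0 decouples.
∂f/∂p = -2(p + 3) = 0 at p ∈ {-3}; ∂f/∂q = -15(q - 3)(q - 1)(q + 1)(q + 3) = 0 at q ∈ {-3, -1, 1, 3}.
The Hessian is diagonal: diag(f_pp, f_qq). Second derivatives: f_pp(-3)=-2; f_qq(-3)=720, f_qq(-1)=-240, f_qq(1)=240, f_qq(3)=-720.
Saddle points occur where the two diagonal entries have opposite signs: (-3, -3), (-3, 1). Count: 2.

2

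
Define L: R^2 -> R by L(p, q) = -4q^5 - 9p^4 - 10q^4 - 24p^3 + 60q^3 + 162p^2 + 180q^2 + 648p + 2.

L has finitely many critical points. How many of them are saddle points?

6

L separates as a function of p plus a function of q, so ∇L=0 decouples.
∂L/∂p = -36(p - 3)(p + 2)(p + 3) = 0 at p ∈ {-3, -2, 3}; ∂L/∂q = -20q(q - 3)(q + 2)(q + 3) = 0 at q ∈ {-3, -2, 0, 3}.
The Hessian is diagonal: diag(L_pp, L_qq). Second derivatives: L_pp(-3)=-216, L_pp(-2)=180, L_pp(3)=-1080; L_qq(-3)=360, L_qq(-2)=-200, L_qq(0)=360, L_qq(3)=-1800.
Saddle points occur where the two diagonal entries have opposite signs: (-3, -3), (-3, 0), (-2, -2), (-2, 3), (3, -3), (3, 0). Count: 6.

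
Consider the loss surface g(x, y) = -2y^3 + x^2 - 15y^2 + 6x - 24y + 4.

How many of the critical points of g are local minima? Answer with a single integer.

g separates as a function of x plus a function of y, so ∇g=0 decouples.
∂g/∂x = 2(x + 3) = 0 at x ∈ {-3}; ∂g/∂y = -6(y + 1)(y + 4) = 0 at y ∈ {-4, -1}.
The Hessian is diagonal: diag(g_xx, g_yy). Second derivatives: g_xx(-3)=2; g_yy(-4)=18, g_yy(-1)=-18.
Local minima occur where both diagonal entries positive: (-3, -4). Count: 1.

1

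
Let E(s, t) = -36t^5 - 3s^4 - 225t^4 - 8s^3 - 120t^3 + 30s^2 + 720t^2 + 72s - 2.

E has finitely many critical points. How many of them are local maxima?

E separates as a function of s plus a function of t, so ∇E=0 decouples.
∂E/∂s = -12(s - 2)(s + 1)(s + 3) = 0 at s ∈ {-3, -1, 2}; ∂E/∂t = -180t(t - 1)(t + 2)(t + 4) = 0 at t ∈ {-4, -2, 0, 1}.
The Hessian is diagonal: diag(E_ss, E_tt). Second derivatives: E_ss(-3)=-120, E_ss(-1)=72, E_ss(2)=-180; E_tt(-4)=7200, E_tt(-2)=-2160, E_tt(0)=1440, E_tt(1)=-2700.
Local maxima occur where both diagonal entries negative: (-3, -2), (-3, 1), (2, -2), (2, 1). Count: 4.

4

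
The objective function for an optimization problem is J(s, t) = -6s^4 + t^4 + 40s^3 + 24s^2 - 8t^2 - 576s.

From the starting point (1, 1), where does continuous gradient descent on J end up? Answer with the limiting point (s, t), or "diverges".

(3, 2)

J is separable, so gradient descent decouples: s follows -∂J/∂s, t follows -∂J/∂t.
∂J/∂s = -24(s - 4)(s - 3)(s + 2); at s=1 this is -432, so s increases.
∂J/∂t = 4t(t - 2)(t + 2); at t=1 this is -12, so t increases.
s converges to its nearest critical value 3 (a local min of the s-part); t converges to 2. The iterate converges to (3, 2).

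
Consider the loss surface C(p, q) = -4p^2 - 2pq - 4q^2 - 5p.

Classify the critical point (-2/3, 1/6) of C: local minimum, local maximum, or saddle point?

local maximum

The Hessian of C is constant: H = [[-8, -2], [-2, -8]].
det(H) = (-8)·(-8) − (-2)² = 60.
det(H) > 0 and tr(H) = -16 < 0, so H is negative definite and the point is a local maximum.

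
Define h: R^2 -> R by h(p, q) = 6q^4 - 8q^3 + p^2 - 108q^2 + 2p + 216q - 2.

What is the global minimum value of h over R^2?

h(p,q) separates as A(p) + B(q) − 2, so its minimum is min A + min B − 2.
A'(p) = 2p + 2 vanishes at p ∈ {-1}; B'(q) = 24(q - 3)(q - 1)(q + 3) vanishes at q ∈ {-3, 1, 3}.
Local minima of A (where A''>0): A(-1)=-1. Local minima of B: B(-3)=-918, B(3)=-54.
So the global minimum of h is A(-1) + B(-3) − 2 = -1 − 918 − 2 = -921, attained at (-1, -3).

-921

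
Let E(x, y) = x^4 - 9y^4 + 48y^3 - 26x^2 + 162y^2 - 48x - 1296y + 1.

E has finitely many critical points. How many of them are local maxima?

2

E separates as a function of x plus a function of y, so ∇E=0 decouples.
∂E/∂x = 4(x - 4)(x + 1)(x + 3) = 0 at x ∈ {-3, -1, 4}; ∂E/∂y = -36(y - 4)(y - 3)(y + 3) = 0 at y ∈ {-3, 3, 4}.
The Hessian is diagonal: diag(E_xx, E_yy). Second derivatives: E_xx(-3)=56, E_xx(-1)=-40, E_xx(4)=140; E_yy(-3)=-1512, E_yy(3)=216, E_yy(4)=-252.
Local maxima occur where both diagonal entries negative: (-1, -3), (-1, 4). Count: 2.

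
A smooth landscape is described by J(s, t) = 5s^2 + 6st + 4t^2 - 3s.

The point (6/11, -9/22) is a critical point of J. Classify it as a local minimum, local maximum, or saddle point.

local minimum

The Hessian of J is constant: H = [[10, 6], [6, 8]].
det(H) = 10·8 − 6² = 44.
det(H) > 0 and tr(H) = 18 > 0, so H is positive definite and the point is a local minimum.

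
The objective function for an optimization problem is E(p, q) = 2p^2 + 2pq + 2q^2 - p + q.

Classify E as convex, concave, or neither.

convex

E is quadratic, so its Hessian is the constant matrix H = [[4, 2], [2, 4]].
det(H) = 12, tr(H) = 8.
det(H) > 0 and tr(H) > 0, so H is positive definite everywhere: convex.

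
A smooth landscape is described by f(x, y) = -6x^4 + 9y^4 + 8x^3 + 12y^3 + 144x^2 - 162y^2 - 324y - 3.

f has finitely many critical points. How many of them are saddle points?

5

f separates as a function of x plus a function of y, so ∇f=0 decouples.
∂f/∂x = -24x(x - 4)(x + 3) = 0 at x ∈ {-3, 0, 4}; ∂f/∂y = 36(y - 3)(y + 1)(y + 3) = 0 at y ∈ {-3, -1, 3}.
The Hessian is diagonal: diag(f_xx, f_yy). Second derivatives: f_xx(-3)=-504, f_xx(0)=288, f_xx(4)=-672; f_yy(-3)=432, f_yy(-1)=-288, f_yy(3)=864.
Saddle points occur where the two diagonal entries have opposite signs: (-3, -3), (-3, 3), (0, -1), (4, -3), (4, 3). Count: 5.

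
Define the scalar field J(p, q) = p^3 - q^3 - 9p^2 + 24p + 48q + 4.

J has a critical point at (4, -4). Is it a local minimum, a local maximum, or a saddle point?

The mixed partial ∂²J/∂p∂q is 0, so the Hessian at any point is diag(J_pp, J_qq) = diag(6(p - 3), -6q).
At (4, -4): H = diag(6, 24).
Both eigenvalues are positive, so H is positive definite: a local minimum.

local minimum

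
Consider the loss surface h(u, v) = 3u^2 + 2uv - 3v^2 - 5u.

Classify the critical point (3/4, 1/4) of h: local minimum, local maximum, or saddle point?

The Hessian of h is constant: H = [[6, 2], [2, -6]].
det(H) = 6·(-6) − 2² = -40.
Since det(H) < 0, H is indefinite and the critical point is a saddle point.

saddle point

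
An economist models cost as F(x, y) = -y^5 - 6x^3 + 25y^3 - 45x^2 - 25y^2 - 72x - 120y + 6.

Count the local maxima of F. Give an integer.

2

F separates as a function of x plus a function of y, so ∇F=0 decouples.
∂F/∂x = -18(x + 1)(x + 4) = 0 at x ∈ {-4, -1}; ∂F/∂y = -5(y - 3)(y - 2)(y + 1)(y + 4) = 0 at y ∈ {-4, -1, 2, 3}.
The Hessian is diagonal: diag(F_xx, F_yy). Second derivatives: F_xx(-4)=54, F_xx(-1)=-54; F_yy(-4)=630, F_yy(-1)=-180, F_yy(2)=90, F_yy(3)=-140.
Local maxima occur where both diagonal entries negative: (-1, -1), (-1, 3). Count: 2.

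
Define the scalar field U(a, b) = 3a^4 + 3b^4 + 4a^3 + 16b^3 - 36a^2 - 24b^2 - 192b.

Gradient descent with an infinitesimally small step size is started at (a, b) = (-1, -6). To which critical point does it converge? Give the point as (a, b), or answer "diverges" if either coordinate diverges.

U is separable, so gradient descent decouples: a follows -∂U/∂a, b follows -∂U/∂b.
∂U/∂a = 12a(a - 2)(a + 3); at a=-1 this is 72, so a decreases.
∂U/∂b = 12(b - 2)(b + 2)(b + 4); at b=-6 this is -768, so b increases.
a converges to its nearest critical value -3 (a local min of the a-part); b converges to -4. The iterate converges to (-3, -4).

(-3, -4)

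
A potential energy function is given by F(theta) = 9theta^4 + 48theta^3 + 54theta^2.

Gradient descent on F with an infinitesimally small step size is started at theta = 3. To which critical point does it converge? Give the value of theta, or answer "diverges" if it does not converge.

F'(theta) = 36theta(theta + 1)(theta + 3), so F'(3) = 2592.
Gradient descent moves in the -F' direction, i.e. theta is decreasing.
The nearest critical point in that direction is theta = 0, where F'' = 108 > 0 (a local minimum). The iterate converges there.

0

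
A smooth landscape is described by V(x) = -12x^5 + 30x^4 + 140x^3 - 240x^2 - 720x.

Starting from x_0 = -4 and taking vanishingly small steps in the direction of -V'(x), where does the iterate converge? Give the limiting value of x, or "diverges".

-2

V'(x) = -60(x - 3)(x - 2)(x + 1)(x + 2), so V'(-4) = -15120.
Gradient descent moves in the -V' direction, i.e. x is increasing.
The nearest critical point in that direction is x = -2, where V'' = 1200 > 0 (a local minimum). The iterate converges there.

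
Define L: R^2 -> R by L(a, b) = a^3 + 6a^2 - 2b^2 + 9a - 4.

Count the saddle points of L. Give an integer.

1

L separates as a function of a plus a function of b, so ∇L=0 decouples.
∂L/∂a = 3(a + 1)(a + 3) = 0 at a ∈ {-3, -1}; ∂L/∂b = -4b = 0 at b ∈ {0}.
The Hessian is diagonal: diag(L_aa, L_bb). Second derivatives: L_aa(-3)=-6, L_aa(-1)=6; L_bb(0)=-4.
Saddle points occur where the two diagonal entries have opposite signs: (-1, 0). Count: 1.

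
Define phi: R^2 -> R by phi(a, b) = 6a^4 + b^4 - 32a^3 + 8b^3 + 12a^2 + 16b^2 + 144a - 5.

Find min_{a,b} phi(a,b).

-99

phi(a,b) separates as P(a) + Q(b) − 5, so its minimum is min P + min Q − 5.
P'(a) = 24(a - 3)(a - 2)(a + 1) vanishes at a ∈ {-1, 2, 3}; Q'(b) = 4b(b + 2)(b + 4) vanishes at b ∈ {-4, -2, 0}.
Local minima of P (where P''>0): P(-1)=-94, P(3)=162. Local minima of Q: Q(-4)=0, Q(0)=0.
So the global minimum of phi is P(-1) + Q(-4) − 5 = -94 + 0 − 5 = -99, attained at (-1, -4).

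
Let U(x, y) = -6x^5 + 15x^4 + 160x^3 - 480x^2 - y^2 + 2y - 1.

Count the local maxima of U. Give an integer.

U separates as a function of x plus a function of y, so ∇U=0 decouples.
∂U/∂x = -30x(x - 4)(x - 2)(x + 4) = 0 at x ∈ {-4, 0, 2, 4}; ∂U/∂y = -2(y - 1) = 0 at y ∈ {1}.
The Hessian is diagonal: diag(U_xx, U_yy). Second derivatives: U_xx(-4)=5760, U_xx(0)=-960, U_xx(2)=720, U_xx(4)=-1920; U_yy(1)=-2.
Local maxima occur where both diagonal entries negative: (0, 1), (4, 1). Count: 2.

2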